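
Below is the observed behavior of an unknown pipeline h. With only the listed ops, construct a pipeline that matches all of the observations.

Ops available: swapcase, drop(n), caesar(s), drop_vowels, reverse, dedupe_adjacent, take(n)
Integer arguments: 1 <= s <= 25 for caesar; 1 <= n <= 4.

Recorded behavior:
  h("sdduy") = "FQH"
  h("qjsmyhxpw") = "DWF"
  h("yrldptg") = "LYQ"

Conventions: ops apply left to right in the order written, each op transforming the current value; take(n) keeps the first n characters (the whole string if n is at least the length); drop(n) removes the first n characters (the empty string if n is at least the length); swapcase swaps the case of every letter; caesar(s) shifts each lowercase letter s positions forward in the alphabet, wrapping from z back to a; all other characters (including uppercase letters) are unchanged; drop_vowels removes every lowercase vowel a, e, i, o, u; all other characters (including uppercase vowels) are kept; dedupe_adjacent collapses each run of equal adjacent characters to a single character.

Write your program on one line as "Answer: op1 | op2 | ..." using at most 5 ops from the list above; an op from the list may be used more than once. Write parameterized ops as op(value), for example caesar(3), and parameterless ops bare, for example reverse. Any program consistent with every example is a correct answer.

caesar(13) | drop_vowels | dedupe_adjacent | take(3) | swapcase

Check, running the answer program on each example:
  "sdduy" -> "fqqhl" -> "fqqhl" -> "fqhl" -> "fqh" -> "FQH"
  "qjsmyhxpw" -> "dwfzlukcj" -> "dwfzlkcj" -> "dwfzlkcj" -> "dwf" -> "DWF"
  "yrldptg" -> "leyqcgt" -> "lyqcgt" -> "lyqcgt" -> "lyq" -> "LYQ"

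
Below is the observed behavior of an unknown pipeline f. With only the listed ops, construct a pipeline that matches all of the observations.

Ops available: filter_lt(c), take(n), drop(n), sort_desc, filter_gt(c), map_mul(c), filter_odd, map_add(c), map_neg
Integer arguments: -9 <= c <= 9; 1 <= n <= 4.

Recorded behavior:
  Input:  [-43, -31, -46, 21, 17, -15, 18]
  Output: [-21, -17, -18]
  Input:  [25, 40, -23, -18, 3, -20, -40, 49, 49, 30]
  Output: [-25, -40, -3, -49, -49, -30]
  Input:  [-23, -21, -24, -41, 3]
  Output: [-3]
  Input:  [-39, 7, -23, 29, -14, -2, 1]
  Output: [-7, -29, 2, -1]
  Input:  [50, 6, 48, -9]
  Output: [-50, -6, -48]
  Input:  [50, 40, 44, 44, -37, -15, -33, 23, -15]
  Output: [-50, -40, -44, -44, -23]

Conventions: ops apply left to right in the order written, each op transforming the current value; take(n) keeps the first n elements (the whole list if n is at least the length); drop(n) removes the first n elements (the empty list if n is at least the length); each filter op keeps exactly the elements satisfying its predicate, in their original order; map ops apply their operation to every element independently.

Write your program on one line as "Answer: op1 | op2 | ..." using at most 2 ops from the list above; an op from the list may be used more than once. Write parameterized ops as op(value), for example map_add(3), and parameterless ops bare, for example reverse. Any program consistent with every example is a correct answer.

filter_gt(-5) | map_neg

Check, running the answer program on each example:
  [-43, -31, -46, 21, 17, -15, 18] -> [21, 17, 18] -> [-21, -17, -18]
  [25, 40, -23, -18, 3, -20, -40, 49, 49, 30] -> [25, 40, 3, 49, 49, 30] -> [-25, -40, -3, -49, -49, -30]
  [-23, -21, -24, -41, 3] -> [3] -> [-3]
  [-39, 7, -23, 29, -14, -2, 1] -> [7, 29, -2, 1] -> [-7, -29, 2, -1]
  [50, 6, 48, -9] -> [50, 6, 48] -> [-50, -6, -48]
  [50, 40, 44, 44, -37, -15, -33, 23, -15] -> [50, 40, 44, 44, 23] -> [-50, -40, -44, -44, -23]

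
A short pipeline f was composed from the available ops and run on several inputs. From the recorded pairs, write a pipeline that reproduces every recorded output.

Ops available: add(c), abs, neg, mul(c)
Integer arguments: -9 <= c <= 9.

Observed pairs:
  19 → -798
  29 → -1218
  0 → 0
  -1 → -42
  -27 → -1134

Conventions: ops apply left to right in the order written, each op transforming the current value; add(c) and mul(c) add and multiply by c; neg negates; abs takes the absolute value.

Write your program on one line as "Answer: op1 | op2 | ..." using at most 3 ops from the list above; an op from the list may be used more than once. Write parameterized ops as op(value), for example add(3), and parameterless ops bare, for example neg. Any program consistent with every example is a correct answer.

mul(6) | abs | mul(-7)

Check, running the answer program on each example:
  19 -> 114 -> 114 -> -798
  29 -> 174 -> 174 -> -1218
  0 -> 0 -> 0 -> 0
  -1 -> -6 -> 6 -> -42
  -27 -> -162 -> 162 -> -1134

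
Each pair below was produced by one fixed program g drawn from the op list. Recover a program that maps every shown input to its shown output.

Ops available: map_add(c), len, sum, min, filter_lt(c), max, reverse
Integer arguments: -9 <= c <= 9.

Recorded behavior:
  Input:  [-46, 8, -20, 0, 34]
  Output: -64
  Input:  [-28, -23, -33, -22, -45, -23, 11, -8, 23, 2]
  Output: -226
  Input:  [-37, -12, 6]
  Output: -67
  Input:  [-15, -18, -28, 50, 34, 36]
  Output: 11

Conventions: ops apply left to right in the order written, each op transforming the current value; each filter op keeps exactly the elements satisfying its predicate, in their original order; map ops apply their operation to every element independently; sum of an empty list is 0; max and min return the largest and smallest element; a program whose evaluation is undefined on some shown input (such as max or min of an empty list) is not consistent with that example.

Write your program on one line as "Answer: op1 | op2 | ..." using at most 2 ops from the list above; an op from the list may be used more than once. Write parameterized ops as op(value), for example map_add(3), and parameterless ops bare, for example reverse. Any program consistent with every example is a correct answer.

map_add(-8) | sum

Check, running the answer program on each example:
  [-46, 8, -20, 0, 34] -> [-54, 0, -28, -8, 26] -> -64
  [-28, -23, -33, -22, -45, -23, 11, -8, 23, 2] -> [-36, -31, -41, -30, -53, -31, 3, -16, 15, -6] -> -226
  [-37, -12, 6] -> [-45, -20, -2] -> -67
  [-15, -18, -28, 50, 34, 36] -> [-23, -26, -36, 42, 26, 28] -> 11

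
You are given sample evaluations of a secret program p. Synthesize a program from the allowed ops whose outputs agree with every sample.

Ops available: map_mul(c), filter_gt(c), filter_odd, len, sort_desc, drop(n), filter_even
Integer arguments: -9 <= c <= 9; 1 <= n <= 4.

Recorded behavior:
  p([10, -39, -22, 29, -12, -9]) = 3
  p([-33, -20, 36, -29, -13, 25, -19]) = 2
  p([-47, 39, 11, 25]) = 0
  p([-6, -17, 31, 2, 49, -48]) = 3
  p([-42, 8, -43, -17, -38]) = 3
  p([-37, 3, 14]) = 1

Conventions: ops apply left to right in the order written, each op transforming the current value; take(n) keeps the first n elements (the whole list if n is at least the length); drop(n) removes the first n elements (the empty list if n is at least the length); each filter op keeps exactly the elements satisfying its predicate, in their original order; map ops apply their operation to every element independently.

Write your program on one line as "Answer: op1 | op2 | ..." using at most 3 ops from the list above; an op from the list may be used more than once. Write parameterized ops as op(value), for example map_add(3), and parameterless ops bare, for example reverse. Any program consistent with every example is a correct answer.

map_mul(-5) | filter_even | len

Check, running the answer program on each example:
  [10, -39, -22, 29, -12, -9] -> [-50, 195, 110, -145, 60, 45] -> [-50, 110, 60] -> 3
  [-33, -20, 36, -29, -13, 25, -19] -> [165, 100, -180, 145, 65, -125, 95] -> [100, -180] -> 2
  [-47, 39, 11, 25] -> [235, -195, -55, -125] -> [] -> 0
  [-6, -17, 31, 2, 49, -48] -> [30, 85, -155, -10, -245, 240] -> [30, -10, 240] -> 3
  [-42, 8, -43, -17, -38] -> [210, -40, 215, 85, 190] -> [210, -40, 190] -> 3
  [-37, 3, 14] -> [185, -15, -70] -> [-70] -> 1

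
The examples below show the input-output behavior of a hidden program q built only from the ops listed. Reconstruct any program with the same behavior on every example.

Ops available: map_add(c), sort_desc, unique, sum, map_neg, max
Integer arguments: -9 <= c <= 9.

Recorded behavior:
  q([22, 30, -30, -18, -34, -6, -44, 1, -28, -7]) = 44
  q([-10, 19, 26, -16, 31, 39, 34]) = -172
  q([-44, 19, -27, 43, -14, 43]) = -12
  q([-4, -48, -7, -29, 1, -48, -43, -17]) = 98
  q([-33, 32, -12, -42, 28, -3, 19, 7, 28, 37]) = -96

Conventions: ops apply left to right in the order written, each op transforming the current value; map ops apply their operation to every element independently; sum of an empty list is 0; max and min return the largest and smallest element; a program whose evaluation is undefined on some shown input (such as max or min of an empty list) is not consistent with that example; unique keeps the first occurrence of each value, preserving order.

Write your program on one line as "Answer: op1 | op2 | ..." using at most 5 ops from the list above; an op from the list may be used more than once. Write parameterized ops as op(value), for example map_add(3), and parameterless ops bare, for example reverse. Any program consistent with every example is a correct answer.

map_add(7) | unique | map_neg | sum

Check, running the answer program on each example:
  [22, 30, -30, -18, -34, -6, -44, 1, -28, -7] -> [29, 37, -23, -11, -27, 1, -37, 8, -21, 0] -> [29, 37, -23, -11, -27, 1, -37, 8, -21, 0] -> [-29, -37, 23, 11, 27, -1, 37, -8, 21, 0] -> 44
  [-10, 19, 26, -16, 31, 39, 34] -> [-3, 26, 33, -9, 38, 46, 41] -> [-3, 26, 33, -9, 38, 46, 41] -> [3, -26, -33, 9, -38, -46, -41] -> -172
  [-44, 19, -27, 43, -14, 43] -> [-37, 26, -20, 50, -7, 50] -> [-37, 26, -20, 50, -7] -> [37, -26, 20, -50, 7] -> -12
  [-4, -48, -7, -29, 1, -48, -43, -17] -> [3, -41, 0, -22, 8, -41, -36, -10] -> [3, -41, 0, -22, 8, -36, -10] -> [-3, 41, 0, 22, -8, 36, 10] -> 98
  [-33, 32, -12, -42, 28, -3, 19, 7, 28, 37] -> [-26, 39, -5, -35, 35, 4, 26, 14, 35, 44] -> [-26, 39, -5, -35, 35, 4, 26, 14, 44] -> [26, -39, 5, 35, -35, -4, -26, -14, -44] -> -96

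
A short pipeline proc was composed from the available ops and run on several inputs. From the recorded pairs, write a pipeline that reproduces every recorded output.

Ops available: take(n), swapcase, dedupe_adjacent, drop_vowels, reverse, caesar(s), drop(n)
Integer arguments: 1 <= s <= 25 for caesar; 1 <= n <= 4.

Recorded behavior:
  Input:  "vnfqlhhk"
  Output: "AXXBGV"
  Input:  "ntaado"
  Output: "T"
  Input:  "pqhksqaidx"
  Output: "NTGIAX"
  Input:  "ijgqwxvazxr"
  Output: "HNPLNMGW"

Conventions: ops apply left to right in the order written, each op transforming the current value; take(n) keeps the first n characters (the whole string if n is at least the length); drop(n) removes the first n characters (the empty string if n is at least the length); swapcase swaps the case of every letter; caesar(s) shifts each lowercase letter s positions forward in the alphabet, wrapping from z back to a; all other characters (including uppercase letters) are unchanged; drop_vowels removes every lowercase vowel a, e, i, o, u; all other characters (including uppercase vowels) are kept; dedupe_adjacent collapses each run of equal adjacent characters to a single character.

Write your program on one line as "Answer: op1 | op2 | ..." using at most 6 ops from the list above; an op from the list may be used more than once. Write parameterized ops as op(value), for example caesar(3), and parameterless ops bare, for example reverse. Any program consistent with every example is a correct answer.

drop(2) | drop_vowels | reverse | caesar(16) | swapcase

Check, running the answer program on each example:
  "vnfqlhhk" -> "fqlhhk" -> "fqlhhk" -> "khhlqf" -> "axxbgv" -> "AXXBGV"
  "ntaado" -> "aado" -> "d" -> "d" -> "t" -> "T"
  "pqhksqaidx" -> "hksqaidx" -> "hksqdx" -> "xdqskh" -> "ntgiax" -> "NTGIAX"
  "ijgqwxvazxr" -> "gqwxvazxr" -> "gqwxvzxr" -> "rxzvxwqg" -> "hnplnmgw" -> "HNPLNMGW"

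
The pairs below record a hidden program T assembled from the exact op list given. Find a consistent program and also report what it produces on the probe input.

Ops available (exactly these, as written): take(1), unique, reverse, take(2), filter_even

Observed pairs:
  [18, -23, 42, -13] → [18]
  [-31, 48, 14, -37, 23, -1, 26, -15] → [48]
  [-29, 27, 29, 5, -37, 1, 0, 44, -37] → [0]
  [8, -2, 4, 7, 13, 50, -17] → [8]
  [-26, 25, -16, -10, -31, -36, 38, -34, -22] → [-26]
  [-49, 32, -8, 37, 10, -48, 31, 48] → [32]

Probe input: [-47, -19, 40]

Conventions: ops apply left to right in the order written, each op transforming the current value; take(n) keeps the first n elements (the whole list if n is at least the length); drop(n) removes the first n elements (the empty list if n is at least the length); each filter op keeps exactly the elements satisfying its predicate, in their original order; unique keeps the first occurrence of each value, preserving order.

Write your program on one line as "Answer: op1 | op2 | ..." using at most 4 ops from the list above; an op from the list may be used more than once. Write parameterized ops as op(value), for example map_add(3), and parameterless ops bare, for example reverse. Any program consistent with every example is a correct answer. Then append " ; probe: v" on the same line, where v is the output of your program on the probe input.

filter_even | take(2) | take(1) ; probe: [40]

Check, running the answer program on each example:
  [18, -23, 42, -13] -> [18, 42] -> [18, 42] -> [18]
  [-31, 48, 14, -37, 23, -1, 26, -15] -> [48, 14, 26] -> [48, 14] -> [48]
  [-29, 27, 29, 5, -37, 1, 0, 44, -37] -> [0, 44] -> [0, 44] -> [0]
  [8, -2, 4, 7, 13, 50, -17] -> [8, -2, 4, 50] -> [8, -2] -> [8]
  [-26, 25, -16, -10, -31, -36, 38, -34, -22] -> [-26, -16, -10, -36, 38, -34, -22] -> [-26, -16] -> [-26]
  [-49, 32, -8, 37, 10, -48, 31, 48] -> [32, -8, 10, -48, 48] -> [32, -8] -> [32]
  probe: [-47, -19, 40] -> [40] -> [40] -> [40]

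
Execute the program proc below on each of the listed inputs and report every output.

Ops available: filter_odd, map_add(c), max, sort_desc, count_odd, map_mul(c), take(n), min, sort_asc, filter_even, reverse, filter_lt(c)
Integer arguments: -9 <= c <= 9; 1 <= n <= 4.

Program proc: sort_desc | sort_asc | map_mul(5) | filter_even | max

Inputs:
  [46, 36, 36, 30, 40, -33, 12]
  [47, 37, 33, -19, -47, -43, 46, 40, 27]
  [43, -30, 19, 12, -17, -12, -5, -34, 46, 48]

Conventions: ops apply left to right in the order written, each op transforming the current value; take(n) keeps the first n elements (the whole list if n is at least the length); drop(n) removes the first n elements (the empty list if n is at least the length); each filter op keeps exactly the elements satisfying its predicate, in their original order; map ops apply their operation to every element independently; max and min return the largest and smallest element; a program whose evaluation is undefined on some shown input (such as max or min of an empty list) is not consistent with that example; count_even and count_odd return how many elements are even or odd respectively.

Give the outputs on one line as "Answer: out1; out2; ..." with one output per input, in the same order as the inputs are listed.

230; 230; 240

Execution, op by op:
  [46, 36, 36, 30, 40, -33, 12] -> [46, 40, 36, 36, 30, 12, -33] -> [-33, 12, 30, 36, 36, 40, 46] -> [-165, 60, 150, 180, 180, 200, 230] -> [60, 150, 180, 180, 200, 230] -> 230
  [47, 37, 33, -19, -47, -43, 46, 40, 27] -> [47, 46, 40, 37, 33, 27, -19, -43, -47] -> [-47, -43, -19, 27, 33, 37, 40, 46, 47] -> [-235, -215, -95, 135, 165, 185, 200, 230, 235] -> [200, 230] -> 230
  [43, -30, 19, 12, -17, -12, -5, -34, 46, 48] -> [48, 46, 43, 19, 12, -5, -12, -17, -30, -34] -> [-34, -30, -17, -12, -5, 12, 19, 43, 46, 48] -> [-170, -150, -85, -60, -25, 60, 95, 215, 230, 240] -> [-170, -150, -60, 60, 230, 240] -> 240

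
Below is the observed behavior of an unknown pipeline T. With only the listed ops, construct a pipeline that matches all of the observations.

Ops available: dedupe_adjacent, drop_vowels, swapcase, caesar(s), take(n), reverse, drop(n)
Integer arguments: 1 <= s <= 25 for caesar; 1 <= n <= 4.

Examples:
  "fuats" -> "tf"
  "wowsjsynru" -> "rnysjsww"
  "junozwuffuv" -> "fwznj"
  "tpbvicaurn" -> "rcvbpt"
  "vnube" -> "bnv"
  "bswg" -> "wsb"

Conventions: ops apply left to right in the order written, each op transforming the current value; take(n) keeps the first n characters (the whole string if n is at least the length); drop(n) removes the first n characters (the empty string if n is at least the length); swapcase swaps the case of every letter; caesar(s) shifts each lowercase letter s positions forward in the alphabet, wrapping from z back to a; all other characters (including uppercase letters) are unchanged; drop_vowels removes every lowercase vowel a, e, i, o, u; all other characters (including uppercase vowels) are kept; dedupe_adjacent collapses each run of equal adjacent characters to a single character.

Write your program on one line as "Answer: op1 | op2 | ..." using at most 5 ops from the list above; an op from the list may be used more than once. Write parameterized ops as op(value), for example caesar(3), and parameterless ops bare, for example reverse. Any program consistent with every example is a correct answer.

dedupe_adjacent | reverse | drop(1) | drop_vowels

Check, running the answer program on each example:
  "fuats" -> "fuats" -> "stauf" -> "tauf" -> "tf"
  "wowsjsynru" -> "wowsjsynru" -> "urnysjswow" -> "rnysjswow" -> "rnysjsww"
  "junozwuffuv" -> "junozwufuv" -> "vufuwzonuj" -> "ufuwzonuj" -> "fwznj"
  "tpbvicaurn" -> "tpbvicaurn" -> "nruacivbpt" -> "ruacivbpt" -> "rcvbpt"
  "vnube" -> "vnube" -> "ebunv" -> "bunv" -> "bnv"
  "bswg" -> "bswg" -> "gwsb" -> "wsb" -> "wsb"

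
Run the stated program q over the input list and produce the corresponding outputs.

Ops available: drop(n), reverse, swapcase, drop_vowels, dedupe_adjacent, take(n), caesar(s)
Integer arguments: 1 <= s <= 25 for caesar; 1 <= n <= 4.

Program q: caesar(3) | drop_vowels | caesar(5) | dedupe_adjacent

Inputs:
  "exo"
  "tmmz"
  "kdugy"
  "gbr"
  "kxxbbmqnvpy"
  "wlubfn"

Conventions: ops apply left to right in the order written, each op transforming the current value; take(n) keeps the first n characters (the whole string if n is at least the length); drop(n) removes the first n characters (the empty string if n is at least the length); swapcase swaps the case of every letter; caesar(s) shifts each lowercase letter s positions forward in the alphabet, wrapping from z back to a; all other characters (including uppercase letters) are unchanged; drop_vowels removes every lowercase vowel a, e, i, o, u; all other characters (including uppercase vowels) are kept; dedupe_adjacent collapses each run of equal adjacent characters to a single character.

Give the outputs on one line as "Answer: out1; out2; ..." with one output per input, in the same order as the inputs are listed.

"mw"; "buh"; "slcog"; "o"; "suyvdxg"; "ecv"

Execution, op by op:
  "exo" -> "har" -> "hr" -> "mw" -> "mw"
  "tmmz" -> "wppc" -> "wppc" -> "buuh" -> "buh"
  "kdugy" -> "ngxjb" -> "ngxjb" -> "slcog" -> "slcog"
  "gbr" -> "jeu" -> "j" -> "o" -> "o"
  "kxxbbmqnvpy" -> "naaeeptqysb" -> "nptqysb" -> "suyvdxg" -> "suyvdxg"
  "wlubfn" -> "zoxeiq" -> "zxq" -> "ecv" -> "ecv"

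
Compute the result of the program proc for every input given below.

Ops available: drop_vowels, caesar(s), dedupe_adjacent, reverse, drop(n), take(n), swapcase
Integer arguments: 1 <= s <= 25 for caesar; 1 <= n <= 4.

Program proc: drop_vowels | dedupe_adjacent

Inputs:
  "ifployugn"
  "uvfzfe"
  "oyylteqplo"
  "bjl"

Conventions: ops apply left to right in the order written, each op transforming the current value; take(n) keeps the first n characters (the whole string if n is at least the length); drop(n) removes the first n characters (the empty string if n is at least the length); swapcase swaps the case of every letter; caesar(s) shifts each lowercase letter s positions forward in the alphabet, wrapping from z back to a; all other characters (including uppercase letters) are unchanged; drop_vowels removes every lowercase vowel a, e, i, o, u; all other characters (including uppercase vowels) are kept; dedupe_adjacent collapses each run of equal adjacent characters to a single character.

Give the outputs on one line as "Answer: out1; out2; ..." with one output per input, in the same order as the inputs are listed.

"fplygn"; "vfzf"; "yltqpl"; "bjl"

Execution, op by op:
  "ifployugn" -> "fplygn" -> "fplygn"
  "uvfzfe" -> "vfzf" -> "vfzf"
  "oyylteqplo" -> "yyltqpl" -> "yltqpl"
  "bjl" -> "bjl" -> "bjl"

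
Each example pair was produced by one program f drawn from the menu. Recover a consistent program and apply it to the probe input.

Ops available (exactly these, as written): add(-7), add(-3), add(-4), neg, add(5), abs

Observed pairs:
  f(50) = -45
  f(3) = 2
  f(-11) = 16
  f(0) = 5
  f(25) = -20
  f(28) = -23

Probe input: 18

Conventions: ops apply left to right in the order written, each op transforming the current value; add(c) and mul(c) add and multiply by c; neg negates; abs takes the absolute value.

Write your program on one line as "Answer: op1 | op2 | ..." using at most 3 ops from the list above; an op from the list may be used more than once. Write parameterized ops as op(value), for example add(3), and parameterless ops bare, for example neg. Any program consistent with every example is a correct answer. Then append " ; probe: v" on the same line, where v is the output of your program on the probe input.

neg | add(5) ; probe: -13

Check, running the answer program on each example:
  50 -> -50 -> -45
  3 -> -3 -> 2
  -11 -> 11 -> 16
  0 -> 0 -> 5
  25 -> -25 -> -20
  28 -> -28 -> -23
  probe: 18 -> -18 -> -13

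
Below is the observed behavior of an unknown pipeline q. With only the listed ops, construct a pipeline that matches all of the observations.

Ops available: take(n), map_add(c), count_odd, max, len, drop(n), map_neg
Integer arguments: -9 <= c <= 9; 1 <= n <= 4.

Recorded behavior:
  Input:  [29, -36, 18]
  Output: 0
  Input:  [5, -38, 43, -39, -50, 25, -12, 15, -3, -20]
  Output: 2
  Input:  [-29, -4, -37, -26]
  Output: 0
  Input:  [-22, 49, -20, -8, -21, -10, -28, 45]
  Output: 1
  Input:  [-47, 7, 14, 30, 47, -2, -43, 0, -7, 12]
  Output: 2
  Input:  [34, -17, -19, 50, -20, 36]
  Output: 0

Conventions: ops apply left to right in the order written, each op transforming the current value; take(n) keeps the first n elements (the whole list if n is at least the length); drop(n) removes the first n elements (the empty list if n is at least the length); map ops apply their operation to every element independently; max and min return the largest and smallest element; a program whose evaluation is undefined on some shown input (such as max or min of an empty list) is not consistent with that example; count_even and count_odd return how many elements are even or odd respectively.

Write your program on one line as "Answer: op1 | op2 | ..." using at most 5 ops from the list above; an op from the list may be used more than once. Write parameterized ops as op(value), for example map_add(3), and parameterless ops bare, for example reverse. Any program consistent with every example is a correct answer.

drop(3) | map_neg | drop(3) | count_odd

Check, running the answer program on each example:
  [29, -36, 18] -> [] -> [] -> [] -> 0
  [5, -38, 43, -39, -50, 25, -12, 15, -3, -20] -> [-39, -50, 25, -12, 15, -3, -20] -> [39, 50, -25, 12, -15, 3, 20] -> [12, -15, 3, 20] -> 2
  [-29, -4, -37, -26] -> [-26] -> [26] -> [] -> 0
  [-22, 49, -20, -8, -21, -10, -28, 45] -> [-8, -21, -10, -28, 45] -> [8, 21, 10, 28, -45] -> [28, -45] -> 1
  [-47, 7, 14, 30, 47, -2, -43, 0, -7, 12] -> [30, 47, -2, -43, 0, -7, 12] -> [-30, -47, 2, 43, 0, 7, -12] -> [43, 0, 7, -12] -> 2
  [34, -17, -19, 50, -20, 36] -> [50, -20, 36] -> [-50, 20, -36] -> [] -> 0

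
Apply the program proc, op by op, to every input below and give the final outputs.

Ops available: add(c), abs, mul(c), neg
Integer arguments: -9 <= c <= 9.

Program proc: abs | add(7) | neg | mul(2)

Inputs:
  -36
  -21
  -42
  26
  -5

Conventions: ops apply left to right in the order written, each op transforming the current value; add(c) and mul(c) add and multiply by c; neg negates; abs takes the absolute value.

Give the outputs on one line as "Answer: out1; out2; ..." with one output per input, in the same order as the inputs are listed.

Execution, op by op:
  -36 -> 36 -> 43 -> -43 -> -86
  -21 -> 21 -> 28 -> -28 -> -56
  -42 -> 42 -> 49 -> -49 -> -98
  26 -> 26 -> 33 -> -33 -> -66
  -5 -> 5 -> 12 -> -12 -> -24

-86; -56; -98; -66; -24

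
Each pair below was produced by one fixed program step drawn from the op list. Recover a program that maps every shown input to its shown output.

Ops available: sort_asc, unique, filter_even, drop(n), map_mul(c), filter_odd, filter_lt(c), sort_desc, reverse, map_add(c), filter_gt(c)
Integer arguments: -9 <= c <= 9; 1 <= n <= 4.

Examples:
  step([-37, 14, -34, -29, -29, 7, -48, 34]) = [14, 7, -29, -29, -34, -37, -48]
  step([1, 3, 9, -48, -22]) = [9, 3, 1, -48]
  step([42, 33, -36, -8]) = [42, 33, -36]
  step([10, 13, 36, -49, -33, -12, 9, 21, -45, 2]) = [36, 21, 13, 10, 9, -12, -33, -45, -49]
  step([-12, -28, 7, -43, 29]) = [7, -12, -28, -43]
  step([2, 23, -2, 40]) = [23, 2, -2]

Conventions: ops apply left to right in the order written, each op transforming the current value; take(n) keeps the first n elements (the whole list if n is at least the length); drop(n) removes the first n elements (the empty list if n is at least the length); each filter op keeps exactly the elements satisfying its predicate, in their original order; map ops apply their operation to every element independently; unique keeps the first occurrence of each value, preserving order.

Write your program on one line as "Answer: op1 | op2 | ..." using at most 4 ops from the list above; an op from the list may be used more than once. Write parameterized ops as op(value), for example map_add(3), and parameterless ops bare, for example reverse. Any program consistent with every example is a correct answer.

reverse | drop(1) | sort_asc | reverse

Check, running the answer program on each example:
  [-37, 14, -34, -29, -29, 7, -48, 34] -> [34, -48, 7, -29, -29, -34, 14, -37] -> [-48, 7, -29, -29, -34, 14, -37] -> [-48, -37, -34, -29, -29, 7, 14] -> [14, 7, -29, -29, -34, -37, -48]
  [1, 3, 9, -48, -22] -> [-22, -48, 9, 3, 1] -> [-48, 9, 3, 1] -> [-48, 1, 3, 9] -> [9, 3, 1, -48]
  [42, 33, -36, -8] -> [-8, -36, 33, 42] -> [-36, 33, 42] -> [-36, 33, 42] -> [42, 33, -36]
  [10, 13, 36, -49, -33, -12, 9, 21, -45, 2] -> [2, -45, 21, 9, -12, -33, -49, 36, 13, 10] -> [-45, 21, 9, -12, -33, -49, 36, 13, 10] -> [-49, -45, -33, -12, 9, 10, 13, 21, 36] -> [36, 21, 13, 10, 9, -12, -33, -45, -49]
  [-12, -28, 7, -43, 29] -> [29, -43, 7, -28, -12] -> [-43, 7, -28, -12] -> [-43, -28, -12, 7] -> [7, -12, -28, -43]
  [2, 23, -2, 40] -> [40, -2, 23, 2] -> [-2, 23, 2] -> [-2, 2, 23] -> [23, 2, -2]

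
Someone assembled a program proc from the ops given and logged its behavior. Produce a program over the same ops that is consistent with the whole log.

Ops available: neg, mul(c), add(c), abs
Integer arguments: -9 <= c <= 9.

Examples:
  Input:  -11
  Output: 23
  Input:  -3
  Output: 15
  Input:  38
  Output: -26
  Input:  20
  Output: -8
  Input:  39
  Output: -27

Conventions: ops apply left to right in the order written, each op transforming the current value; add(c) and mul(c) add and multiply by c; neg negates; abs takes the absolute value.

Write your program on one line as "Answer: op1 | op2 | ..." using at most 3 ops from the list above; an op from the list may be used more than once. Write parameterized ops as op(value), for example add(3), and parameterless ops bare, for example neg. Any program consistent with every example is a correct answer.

neg | add(4) | add(8)

Check, running the answer program on each example:
  -11 -> 11 -> 15 -> 23
  -3 -> 3 -> 7 -> 15
  38 -> -38 -> -34 -> -26
  20 -> -20 -> -16 -> -8
  39 -> -39 -> -35 -> -27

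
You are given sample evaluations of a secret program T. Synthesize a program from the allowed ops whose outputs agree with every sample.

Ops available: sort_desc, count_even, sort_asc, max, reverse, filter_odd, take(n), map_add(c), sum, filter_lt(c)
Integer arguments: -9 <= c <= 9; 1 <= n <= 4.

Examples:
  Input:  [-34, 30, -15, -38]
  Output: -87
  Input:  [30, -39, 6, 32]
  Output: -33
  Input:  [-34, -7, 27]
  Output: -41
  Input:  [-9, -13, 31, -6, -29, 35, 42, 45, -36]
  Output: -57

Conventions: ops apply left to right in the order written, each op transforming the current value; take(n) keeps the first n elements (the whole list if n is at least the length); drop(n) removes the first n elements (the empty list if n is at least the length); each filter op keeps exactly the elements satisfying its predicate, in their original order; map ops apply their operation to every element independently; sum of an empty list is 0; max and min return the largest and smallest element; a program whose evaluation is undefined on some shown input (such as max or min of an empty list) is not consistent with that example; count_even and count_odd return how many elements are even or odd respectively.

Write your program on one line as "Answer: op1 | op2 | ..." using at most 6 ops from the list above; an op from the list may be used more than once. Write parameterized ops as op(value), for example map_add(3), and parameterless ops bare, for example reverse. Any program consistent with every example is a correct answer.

sort_desc | sort_asc | filter_lt(9) | reverse | take(4) | sum

Check, running the answer program on each example:
  [-34, 30, -15, -38] -> [30, -15, -34, -38] -> [-38, -34, -15, 30] -> [-38, -34, -15] -> [-15, -34, -38] -> [-15, -34, -38] -> -87
  [30, -39, 6, 32] -> [32, 30, 6, -39] -> [-39, 6, 30, 32] -> [-39, 6] -> [6, -39] -> [6, -39] -> -33
  [-34, -7, 27] -> [27, -7, -34] -> [-34, -7, 27] -> [-34, -7] -> [-7, -34] -> [-7, -34] -> -41
  [-9, -13, 31, -6, -29, 35, 42, 45, -36] -> [45, 42, 35, 31, -6, -9, -13, -29, -36] -> [-36, -29, -13, -9, -6, 31, 35, 42, 45] -> [-36, -29, -13, -9, -6] -> [-6, -9, -13, -29, -36] -> [-6, -9, -13, -29] -> -57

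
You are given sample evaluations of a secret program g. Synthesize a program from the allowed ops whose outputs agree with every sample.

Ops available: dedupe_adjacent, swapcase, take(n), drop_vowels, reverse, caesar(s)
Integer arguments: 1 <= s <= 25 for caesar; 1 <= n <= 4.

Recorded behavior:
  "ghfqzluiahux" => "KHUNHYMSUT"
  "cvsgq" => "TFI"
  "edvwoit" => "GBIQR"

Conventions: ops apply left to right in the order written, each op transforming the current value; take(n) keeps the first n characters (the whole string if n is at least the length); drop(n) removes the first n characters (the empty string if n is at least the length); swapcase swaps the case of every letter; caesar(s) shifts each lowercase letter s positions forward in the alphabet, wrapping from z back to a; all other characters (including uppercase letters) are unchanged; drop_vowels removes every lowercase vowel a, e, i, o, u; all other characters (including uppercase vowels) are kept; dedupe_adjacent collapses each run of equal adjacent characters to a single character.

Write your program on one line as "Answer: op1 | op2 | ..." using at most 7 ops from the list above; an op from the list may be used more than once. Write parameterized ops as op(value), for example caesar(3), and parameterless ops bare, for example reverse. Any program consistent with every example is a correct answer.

caesar(19) | caesar(25) | drop_vowels | caesar(21) | reverse | swapcase

Check, running the answer program on each example:
  "ghfqzluiahux" -> "zayjsenbtanq" -> "yzxirdmaszmp" -> "yzxrdmszmp" -> "tusmyhnuhk" -> "khunhymsut" -> "KHUNHYMSUT"
  "cvsgq" -> "volzj" -> "unkyi" -> "nky" -> "ift" -> "tfi" -> "TFI"
  "edvwoit" -> "xwophbm" -> "wvnogal" -> "wvngl" -> "rqibg" -> "gbiqr" -> "GBIQR"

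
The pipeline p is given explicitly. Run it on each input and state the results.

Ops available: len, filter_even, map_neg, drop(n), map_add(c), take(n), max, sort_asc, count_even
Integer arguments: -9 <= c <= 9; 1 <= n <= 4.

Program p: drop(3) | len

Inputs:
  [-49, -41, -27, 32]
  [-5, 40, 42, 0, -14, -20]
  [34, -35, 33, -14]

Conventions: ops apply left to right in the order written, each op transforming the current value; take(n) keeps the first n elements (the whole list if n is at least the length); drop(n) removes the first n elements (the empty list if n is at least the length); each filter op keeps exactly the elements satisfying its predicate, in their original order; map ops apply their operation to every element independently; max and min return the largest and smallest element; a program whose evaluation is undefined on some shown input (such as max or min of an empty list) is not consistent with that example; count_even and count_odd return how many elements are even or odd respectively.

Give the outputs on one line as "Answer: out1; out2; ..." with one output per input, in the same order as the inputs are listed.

Execution, op by op:
  [-49, -41, -27, 32] -> [32] -> 1
  [-5, 40, 42, 0, -14, -20] -> [0, -14, -20] -> 3
  [34, -35, 33, -14] -> [-14] -> 1

1; 3; 1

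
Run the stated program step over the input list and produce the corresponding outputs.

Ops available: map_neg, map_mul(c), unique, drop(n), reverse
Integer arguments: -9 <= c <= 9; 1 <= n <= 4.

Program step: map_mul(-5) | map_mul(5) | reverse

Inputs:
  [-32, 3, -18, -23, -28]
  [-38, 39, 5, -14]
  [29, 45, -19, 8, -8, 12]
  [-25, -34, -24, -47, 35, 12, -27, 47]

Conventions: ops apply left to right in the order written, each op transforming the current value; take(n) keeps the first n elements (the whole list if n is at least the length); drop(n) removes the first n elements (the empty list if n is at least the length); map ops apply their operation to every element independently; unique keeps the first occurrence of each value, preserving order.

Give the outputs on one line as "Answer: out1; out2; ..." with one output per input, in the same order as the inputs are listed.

Execution, op by op:
  [-32, 3, -18, -23, -28] -> [160, -15, 90, 115, 140] -> [800, -75, 450, 575, 700] -> [700, 575, 450, -75, 800]
  [-38, 39, 5, -14] -> [190, -195, -25, 70] -> [950, -975, -125, 350] -> [350, -125, -975, 950]
  [29, 45, -19, 8, -8, 12] -> [-145, -225, 95, -40, 40, -60] -> [-725, -1125, 475, -200, 200, -300] -> [-300, 200, -200, 475, -1125, -725]
  [-25, -34, -24, -47, 35, 12, -27, 47] -> [125, 170, 120, 235, -175, -60, 135, -235] -> [625, 850, 600, 1175, -875, -300, 675, -1175] -> [-1175, 675, -300, -875, 1175, 600, 850, 625]

[700, 575, 450, -75, 800]; [350, -125, -975, 950]; [-300, 200, -200, 475, -1125, -725]; [-1175, 675, -300, -875, 1175, 600, 850, 625]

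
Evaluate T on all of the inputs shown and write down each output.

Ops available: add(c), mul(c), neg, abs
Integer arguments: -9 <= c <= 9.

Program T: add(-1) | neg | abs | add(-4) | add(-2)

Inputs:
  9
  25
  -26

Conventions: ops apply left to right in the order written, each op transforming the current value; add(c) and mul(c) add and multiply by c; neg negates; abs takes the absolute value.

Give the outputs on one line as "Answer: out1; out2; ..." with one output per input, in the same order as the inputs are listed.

Execution, op by op:
  9 -> 8 -> -8 -> 8 -> 4 -> 2
  25 -> 24 -> -24 -> 24 -> 20 -> 18
  -26 -> -27 -> 27 -> 27 -> 23 -> 21

2; 18; 21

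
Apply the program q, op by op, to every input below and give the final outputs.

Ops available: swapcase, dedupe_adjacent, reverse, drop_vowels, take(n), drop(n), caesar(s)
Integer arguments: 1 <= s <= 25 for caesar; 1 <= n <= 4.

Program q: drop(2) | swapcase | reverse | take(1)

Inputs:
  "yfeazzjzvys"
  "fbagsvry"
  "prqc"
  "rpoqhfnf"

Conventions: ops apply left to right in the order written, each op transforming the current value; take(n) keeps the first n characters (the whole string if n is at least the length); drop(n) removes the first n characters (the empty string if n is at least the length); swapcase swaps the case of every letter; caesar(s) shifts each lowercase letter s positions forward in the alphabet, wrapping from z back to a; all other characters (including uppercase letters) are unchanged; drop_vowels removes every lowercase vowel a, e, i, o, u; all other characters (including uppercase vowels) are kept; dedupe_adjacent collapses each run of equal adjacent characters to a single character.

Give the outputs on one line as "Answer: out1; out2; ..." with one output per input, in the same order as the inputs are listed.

Execution, op by op:
  "yfeazzjzvys" -> "eazzjzvys" -> "EAZZJZVYS" -> "SYVZJZZAE" -> "S"
  "fbagsvry" -> "agsvry" -> "AGSVRY" -> "YRVSGA" -> "Y"
  "prqc" -> "qc" -> "QC" -> "CQ" -> "C"
  "rpoqhfnf" -> "oqhfnf" -> "OQHFNF" -> "FNFHQO" -> "F"

"S"; "Y"; "C"; "F"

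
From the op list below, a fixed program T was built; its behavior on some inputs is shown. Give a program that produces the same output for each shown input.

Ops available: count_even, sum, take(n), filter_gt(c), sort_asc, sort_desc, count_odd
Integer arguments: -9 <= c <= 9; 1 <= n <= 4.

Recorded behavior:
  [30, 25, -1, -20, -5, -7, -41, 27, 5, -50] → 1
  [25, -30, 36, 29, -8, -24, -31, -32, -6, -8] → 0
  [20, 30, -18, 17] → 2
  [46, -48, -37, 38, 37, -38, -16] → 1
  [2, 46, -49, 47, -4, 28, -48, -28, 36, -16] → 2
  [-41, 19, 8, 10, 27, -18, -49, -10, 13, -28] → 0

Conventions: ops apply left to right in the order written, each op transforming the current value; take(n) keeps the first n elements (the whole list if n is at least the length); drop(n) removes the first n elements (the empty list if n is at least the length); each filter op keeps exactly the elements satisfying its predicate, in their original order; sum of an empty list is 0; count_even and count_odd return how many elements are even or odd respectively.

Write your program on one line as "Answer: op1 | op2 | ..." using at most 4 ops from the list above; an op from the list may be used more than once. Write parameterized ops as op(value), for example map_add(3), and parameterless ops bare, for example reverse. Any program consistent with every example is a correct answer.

take(2) | filter_gt(0) | count_even

Check, running the answer program on each example:
  [30, 25, -1, -20, -5, -7, -41, 27, 5, -50] -> [30, 25] -> [30, 25] -> 1
  [25, -30, 36, 29, -8, -24, -31, -32, -6, -8] -> [25, -30] -> [25] -> 0
  [20, 30, -18, 17] -> [20, 30] -> [20, 30] -> 2
  [46, -48, -37, 38, 37, -38, -16] -> [46, -48] -> [46] -> 1
  [2, 46, -49, 47, -4, 28, -48, -28, 36, -16] -> [2, 46] -> [2, 46] -> 2
  [-41, 19, 8, 10, 27, -18, -49, -10, 13, -28] -> [-41, 19] -> [19] -> 0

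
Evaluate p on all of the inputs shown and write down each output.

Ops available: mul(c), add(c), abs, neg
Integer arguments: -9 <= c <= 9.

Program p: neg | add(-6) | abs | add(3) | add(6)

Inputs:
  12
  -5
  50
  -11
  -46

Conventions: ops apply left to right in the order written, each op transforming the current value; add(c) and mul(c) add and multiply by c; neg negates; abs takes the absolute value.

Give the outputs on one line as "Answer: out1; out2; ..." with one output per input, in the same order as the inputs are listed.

Execution, op by op:
  12 -> -12 -> -18 -> 18 -> 21 -> 27
  -5 -> 5 -> -1 -> 1 -> 4 -> 10
  50 -> -50 -> -56 -> 56 -> 59 -> 65
  -11 -> 11 -> 5 -> 5 -> 8 -> 14
  -46 -> 46 -> 40 -> 40 -> 43 -> 49

27; 10; 65; 14; 49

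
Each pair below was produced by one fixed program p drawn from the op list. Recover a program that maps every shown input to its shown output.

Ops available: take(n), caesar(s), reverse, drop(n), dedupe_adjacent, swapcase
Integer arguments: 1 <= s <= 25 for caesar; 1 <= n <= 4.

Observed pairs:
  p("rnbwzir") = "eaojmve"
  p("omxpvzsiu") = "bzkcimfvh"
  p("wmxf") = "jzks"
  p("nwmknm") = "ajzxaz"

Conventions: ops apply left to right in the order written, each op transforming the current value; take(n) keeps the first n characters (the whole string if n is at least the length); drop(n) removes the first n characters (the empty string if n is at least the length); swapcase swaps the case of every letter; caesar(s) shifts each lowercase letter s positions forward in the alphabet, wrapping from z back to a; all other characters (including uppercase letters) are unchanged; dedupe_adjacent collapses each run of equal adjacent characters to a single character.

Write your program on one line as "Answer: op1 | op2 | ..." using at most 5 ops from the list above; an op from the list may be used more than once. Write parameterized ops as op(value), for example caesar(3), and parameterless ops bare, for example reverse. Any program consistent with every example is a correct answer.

caesar(4) | caesar(20) | caesar(3) | caesar(12)

Check, running the answer program on each example:
  "rnbwzir" -> "vrfadmv" -> "plzuxgp" -> "socxajs" -> "eaojmve"
  "omxpvzsiu" -> "sqbtzdwmy" -> "mkvntxqgs" -> "pnyqwatjv" -> "bzkcimfvh"
  "wmxf" -> "aqbj" -> "ukvd" -> "xnyg" -> "jzks"
  "nwmknm" -> "raqorq" -> "lukilk" -> "oxnlon" -> "ajzxaz"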